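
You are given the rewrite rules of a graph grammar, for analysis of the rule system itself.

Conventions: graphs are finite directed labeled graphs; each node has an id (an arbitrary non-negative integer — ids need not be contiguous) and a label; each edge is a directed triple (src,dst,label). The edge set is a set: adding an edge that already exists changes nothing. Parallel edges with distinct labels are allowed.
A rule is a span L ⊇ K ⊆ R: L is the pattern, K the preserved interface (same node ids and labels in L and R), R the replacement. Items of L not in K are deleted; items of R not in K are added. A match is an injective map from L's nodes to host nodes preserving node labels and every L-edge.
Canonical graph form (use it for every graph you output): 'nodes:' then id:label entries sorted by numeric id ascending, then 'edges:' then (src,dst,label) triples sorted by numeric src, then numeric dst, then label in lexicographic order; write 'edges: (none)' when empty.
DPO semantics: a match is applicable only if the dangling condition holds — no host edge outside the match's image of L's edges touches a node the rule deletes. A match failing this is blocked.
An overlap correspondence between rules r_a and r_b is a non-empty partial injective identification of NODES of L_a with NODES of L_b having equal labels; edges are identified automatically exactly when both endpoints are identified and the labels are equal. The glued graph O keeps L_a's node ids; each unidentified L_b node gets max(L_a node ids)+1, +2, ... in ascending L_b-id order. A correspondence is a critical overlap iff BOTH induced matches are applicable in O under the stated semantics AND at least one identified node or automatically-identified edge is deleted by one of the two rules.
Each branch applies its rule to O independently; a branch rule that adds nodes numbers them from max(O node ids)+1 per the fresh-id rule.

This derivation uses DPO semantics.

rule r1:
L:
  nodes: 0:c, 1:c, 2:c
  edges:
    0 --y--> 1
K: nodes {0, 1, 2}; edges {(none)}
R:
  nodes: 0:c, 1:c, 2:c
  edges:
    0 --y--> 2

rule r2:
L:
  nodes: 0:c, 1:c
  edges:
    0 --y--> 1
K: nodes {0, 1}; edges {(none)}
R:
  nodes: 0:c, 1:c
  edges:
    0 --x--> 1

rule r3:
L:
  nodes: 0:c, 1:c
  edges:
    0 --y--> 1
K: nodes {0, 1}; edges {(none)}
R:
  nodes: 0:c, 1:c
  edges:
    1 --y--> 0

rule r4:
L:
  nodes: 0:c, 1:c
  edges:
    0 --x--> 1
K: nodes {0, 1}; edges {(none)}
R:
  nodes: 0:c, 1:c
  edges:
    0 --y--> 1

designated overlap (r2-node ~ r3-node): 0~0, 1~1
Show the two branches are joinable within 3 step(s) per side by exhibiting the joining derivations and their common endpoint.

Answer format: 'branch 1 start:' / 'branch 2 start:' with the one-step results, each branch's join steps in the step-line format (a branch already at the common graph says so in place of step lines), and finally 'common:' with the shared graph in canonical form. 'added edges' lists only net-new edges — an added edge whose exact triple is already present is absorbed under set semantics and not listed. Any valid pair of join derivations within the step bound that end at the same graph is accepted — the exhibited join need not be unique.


branch 1 start:
nodes: 0:c, 1:c
edges: (0,1,x)
branch 2 start:
nodes: 0:c, 1:c
edges: (1,0,y)
branch 1 step 1: rule r4; match: 0->0, 1->1; deleted nodes (none); deleted edges (0,1,x); added nodes (none); added edges (0,1,y); result: nodes: 0:c, 1:c edges: (0,1,y)
branch 2 step 1: rule r3; match: 0->1, 1->0; deleted nodes (none); deleted edges (1,0,y); added nodes (none); added edges (0,1,y); result: nodes: 0:c, 1:c edges: (0,1,y)
common:
nodes: 0:c, 1:c
edges: (0,1,y)


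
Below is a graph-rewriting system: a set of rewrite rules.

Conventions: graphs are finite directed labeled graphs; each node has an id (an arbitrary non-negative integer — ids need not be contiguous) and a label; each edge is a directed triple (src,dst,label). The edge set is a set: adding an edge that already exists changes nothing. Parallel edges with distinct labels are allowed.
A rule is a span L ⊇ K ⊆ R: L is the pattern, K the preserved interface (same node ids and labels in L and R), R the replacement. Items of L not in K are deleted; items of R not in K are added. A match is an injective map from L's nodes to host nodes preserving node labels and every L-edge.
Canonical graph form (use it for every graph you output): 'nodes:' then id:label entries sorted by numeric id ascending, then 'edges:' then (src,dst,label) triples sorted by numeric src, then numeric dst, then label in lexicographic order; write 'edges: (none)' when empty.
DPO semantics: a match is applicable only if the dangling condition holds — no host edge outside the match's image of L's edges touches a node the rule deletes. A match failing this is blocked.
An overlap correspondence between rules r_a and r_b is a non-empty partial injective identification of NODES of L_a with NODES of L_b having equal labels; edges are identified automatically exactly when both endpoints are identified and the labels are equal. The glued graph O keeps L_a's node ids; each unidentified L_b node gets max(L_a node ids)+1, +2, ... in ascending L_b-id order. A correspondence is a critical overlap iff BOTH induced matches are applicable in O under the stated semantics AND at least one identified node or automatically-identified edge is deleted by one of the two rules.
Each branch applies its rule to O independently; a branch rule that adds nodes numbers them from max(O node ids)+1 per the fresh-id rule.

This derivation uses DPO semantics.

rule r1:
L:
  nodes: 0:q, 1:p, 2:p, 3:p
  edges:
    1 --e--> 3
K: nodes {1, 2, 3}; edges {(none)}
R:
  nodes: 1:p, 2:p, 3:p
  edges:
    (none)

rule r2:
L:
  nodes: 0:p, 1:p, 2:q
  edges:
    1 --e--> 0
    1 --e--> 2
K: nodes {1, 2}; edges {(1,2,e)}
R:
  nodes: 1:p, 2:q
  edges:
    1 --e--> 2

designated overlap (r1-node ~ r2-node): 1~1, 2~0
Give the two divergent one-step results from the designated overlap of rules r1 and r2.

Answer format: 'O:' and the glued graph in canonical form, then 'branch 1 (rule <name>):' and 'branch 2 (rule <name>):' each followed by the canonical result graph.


O:
nodes: 0:q, 1:p, 2:p, 3:p, 4:q
edges: (1,2,e); (1,3,e); (1,4,e)
branch 1 (rule r1):
nodes: 1:p, 2:p, 3:p, 4:q
edges: (1,2,e); (1,4,e)
branch 2 (rule r2):
nodes: 0:q, 1:p, 3:p, 4:q
edges: (1,3,e); (1,4,e)


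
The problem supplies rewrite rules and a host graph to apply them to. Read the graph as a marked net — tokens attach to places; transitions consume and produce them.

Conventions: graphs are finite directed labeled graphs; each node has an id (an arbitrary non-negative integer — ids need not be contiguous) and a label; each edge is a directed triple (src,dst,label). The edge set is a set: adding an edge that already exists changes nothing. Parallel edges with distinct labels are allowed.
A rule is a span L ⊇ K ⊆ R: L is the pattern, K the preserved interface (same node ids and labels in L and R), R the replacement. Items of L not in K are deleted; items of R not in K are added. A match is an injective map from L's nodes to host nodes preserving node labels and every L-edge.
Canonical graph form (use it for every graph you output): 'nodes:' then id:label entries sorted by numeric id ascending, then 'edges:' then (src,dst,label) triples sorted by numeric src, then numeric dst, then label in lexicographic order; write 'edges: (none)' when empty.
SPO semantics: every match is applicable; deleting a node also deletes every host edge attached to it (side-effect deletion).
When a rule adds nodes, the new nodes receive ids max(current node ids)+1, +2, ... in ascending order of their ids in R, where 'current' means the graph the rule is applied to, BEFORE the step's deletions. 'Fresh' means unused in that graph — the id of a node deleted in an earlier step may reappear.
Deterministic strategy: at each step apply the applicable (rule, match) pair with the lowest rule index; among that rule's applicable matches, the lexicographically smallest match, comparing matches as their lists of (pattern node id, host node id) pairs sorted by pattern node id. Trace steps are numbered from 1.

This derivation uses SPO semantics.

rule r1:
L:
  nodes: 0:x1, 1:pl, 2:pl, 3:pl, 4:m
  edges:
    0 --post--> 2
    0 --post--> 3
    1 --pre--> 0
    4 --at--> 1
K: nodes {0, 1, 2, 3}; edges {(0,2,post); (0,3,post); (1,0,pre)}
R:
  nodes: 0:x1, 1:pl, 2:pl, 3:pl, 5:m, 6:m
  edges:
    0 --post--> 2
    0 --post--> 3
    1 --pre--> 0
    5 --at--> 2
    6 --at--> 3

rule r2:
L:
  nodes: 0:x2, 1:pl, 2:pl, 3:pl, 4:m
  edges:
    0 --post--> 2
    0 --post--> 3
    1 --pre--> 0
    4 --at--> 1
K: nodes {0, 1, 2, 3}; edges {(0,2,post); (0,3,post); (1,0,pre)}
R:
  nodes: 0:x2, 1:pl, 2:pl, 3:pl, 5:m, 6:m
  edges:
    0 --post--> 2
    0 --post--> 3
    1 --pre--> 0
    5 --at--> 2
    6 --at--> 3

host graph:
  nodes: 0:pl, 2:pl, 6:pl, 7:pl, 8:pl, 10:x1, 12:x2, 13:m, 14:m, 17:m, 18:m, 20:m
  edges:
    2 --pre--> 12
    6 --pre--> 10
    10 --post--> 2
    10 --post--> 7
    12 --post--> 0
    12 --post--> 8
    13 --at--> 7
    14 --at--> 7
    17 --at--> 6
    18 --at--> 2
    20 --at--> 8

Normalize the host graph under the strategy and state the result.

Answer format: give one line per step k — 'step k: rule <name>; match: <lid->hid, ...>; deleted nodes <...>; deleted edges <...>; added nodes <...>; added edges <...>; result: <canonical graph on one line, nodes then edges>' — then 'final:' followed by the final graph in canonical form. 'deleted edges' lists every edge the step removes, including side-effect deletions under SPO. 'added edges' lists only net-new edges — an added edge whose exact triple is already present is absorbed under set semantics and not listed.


step 1: rule r1; match: 0->10, 1->6, 2->2, 3->7, 4->17; deleted nodes 17; deleted edges (17,6,at); added nodes 21, 22; added edges (21,2,at); (22,7,at); result: nodes: 0:pl, 2:pl, 6:pl, 7:pl, 8:pl, 10:x1, 12:x2, 13:m, 14:m, 18:m, 20:m, 21:m, 22:m edges: (2,12,pre); (6,10,pre); (10,2,post); (10,7,post); (12,0,post); (12,8,post); (13,7,at); (14,7,at); (18,2,at); (20,8,at); (21,2,at); (22,7,at)
step 2: rule r2; match: 0->12, 1->2, 2->0, 3->8, 4->18; deleted nodes 18; deleted edges (18,2,at); added nodes 23, 24; added edges (23,0,at); (24,8,at); result: nodes: 0:pl, 2:pl, 6:pl, 7:pl, 8:pl, 10:x1, 12:x2, 13:m, 14:m, 20:m, 21:m, 22:m, 23:m, 24:m edges: (2,12,pre); (6,10,pre); (10,2,post); (10,7,post); (12,0,post); (12,8,post); (13,7,at); (14,7,at); (20,8,at); (21,2,at); (22,7,at); (23,0,at); (24,8,at)
step 3: rule r2; match: 0->12, 1->2, 2->0, 3->8, 4->21; deleted nodes 21; deleted edges (21,2,at); added nodes 25, 26; added edges (25,0,at); (26,8,at); result: nodes: 0:pl, 2:pl, 6:pl, 7:pl, 8:pl, 10:x1, 12:x2, 13:m, 14:m, 20:m, 22:m, 23:m, 24:m, 25:m, 26:m edges: (2,12,pre); (6,10,pre); (10,2,post); (10,7,post); (12,0,post); (12,8,post); (13,7,at); (14,7,at); (20,8,at); (22,7,at); (23,0,at); (24,8,at); (25,0,at); (26,8,at)
final:
nodes: 0:pl, 2:pl, 6:pl, 7:pl, 8:pl, 10:x1, 12:x2, 13:m, 14:m, 20:m, 22:m, 23:m, 24:m, 25:m, 26:m
edges: (2,12,pre); (6,10,pre); (10,2,post); (10,7,post); (12,0,post); (12,8,post); (13,7,at); (14,7,at); (20,8,at); (22,7,at); (23,0,at); (24,8,at); (25,0,at); (26,8,at)


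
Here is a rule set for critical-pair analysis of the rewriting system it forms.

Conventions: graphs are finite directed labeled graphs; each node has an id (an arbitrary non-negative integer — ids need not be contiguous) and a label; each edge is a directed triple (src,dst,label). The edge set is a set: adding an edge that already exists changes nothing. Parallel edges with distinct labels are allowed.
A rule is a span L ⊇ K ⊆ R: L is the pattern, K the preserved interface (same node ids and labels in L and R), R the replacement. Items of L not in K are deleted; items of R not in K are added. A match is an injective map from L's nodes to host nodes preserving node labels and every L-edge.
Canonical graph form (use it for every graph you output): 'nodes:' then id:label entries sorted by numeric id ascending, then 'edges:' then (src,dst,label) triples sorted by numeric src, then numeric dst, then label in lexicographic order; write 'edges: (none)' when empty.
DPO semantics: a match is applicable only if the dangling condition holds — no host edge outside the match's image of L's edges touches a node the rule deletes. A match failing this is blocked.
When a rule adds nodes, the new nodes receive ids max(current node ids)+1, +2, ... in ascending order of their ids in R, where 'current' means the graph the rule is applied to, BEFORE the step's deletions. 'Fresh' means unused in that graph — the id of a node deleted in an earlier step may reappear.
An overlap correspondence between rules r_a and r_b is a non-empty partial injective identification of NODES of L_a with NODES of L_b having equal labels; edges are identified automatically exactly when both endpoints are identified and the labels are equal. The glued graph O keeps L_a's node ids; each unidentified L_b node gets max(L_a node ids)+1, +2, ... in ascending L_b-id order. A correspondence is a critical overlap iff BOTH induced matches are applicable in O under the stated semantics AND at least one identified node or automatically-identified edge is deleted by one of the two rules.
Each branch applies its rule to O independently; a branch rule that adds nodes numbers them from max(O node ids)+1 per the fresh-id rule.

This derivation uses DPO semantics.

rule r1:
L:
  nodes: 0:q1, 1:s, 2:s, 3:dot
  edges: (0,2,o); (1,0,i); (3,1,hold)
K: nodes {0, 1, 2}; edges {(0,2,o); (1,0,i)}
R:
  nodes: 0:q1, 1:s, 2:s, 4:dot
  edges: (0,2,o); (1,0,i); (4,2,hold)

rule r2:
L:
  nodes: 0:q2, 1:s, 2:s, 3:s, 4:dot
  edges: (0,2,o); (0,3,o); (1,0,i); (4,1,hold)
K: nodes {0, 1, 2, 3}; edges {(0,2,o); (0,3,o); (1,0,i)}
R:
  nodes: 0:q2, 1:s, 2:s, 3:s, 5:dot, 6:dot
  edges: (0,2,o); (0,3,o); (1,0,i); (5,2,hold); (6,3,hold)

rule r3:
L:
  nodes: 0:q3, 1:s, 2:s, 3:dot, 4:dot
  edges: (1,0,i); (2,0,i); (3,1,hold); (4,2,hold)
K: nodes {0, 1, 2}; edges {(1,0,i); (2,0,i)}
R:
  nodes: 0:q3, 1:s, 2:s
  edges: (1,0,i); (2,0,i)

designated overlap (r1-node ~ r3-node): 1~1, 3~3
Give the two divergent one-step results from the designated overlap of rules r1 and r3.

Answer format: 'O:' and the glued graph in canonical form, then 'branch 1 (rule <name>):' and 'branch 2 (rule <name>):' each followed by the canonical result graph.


O:
nodes: 0:q1, 1:s, 2:s, 3:dot, 4:q3, 5:s, 6:dot
edges: (0,2,o); (1,0,i); (1,4,i); (3,1,hold); (5,4,i); (6,5,hold)
branch 1 (rule r1):
nodes: 0:q1, 1:s, 2:s, 4:q3, 5:s, 6:dot, 7:dot
edges: (0,2,o); (1,0,i); (1,4,i); (5,4,i); (6,5,hold); (7,2,hold)
branch 2 (rule r3):
nodes: 0:q1, 1:s, 2:s, 4:q3, 5:s
edges: (0,2,o); (1,0,i); (1,4,i); (5,4,i)


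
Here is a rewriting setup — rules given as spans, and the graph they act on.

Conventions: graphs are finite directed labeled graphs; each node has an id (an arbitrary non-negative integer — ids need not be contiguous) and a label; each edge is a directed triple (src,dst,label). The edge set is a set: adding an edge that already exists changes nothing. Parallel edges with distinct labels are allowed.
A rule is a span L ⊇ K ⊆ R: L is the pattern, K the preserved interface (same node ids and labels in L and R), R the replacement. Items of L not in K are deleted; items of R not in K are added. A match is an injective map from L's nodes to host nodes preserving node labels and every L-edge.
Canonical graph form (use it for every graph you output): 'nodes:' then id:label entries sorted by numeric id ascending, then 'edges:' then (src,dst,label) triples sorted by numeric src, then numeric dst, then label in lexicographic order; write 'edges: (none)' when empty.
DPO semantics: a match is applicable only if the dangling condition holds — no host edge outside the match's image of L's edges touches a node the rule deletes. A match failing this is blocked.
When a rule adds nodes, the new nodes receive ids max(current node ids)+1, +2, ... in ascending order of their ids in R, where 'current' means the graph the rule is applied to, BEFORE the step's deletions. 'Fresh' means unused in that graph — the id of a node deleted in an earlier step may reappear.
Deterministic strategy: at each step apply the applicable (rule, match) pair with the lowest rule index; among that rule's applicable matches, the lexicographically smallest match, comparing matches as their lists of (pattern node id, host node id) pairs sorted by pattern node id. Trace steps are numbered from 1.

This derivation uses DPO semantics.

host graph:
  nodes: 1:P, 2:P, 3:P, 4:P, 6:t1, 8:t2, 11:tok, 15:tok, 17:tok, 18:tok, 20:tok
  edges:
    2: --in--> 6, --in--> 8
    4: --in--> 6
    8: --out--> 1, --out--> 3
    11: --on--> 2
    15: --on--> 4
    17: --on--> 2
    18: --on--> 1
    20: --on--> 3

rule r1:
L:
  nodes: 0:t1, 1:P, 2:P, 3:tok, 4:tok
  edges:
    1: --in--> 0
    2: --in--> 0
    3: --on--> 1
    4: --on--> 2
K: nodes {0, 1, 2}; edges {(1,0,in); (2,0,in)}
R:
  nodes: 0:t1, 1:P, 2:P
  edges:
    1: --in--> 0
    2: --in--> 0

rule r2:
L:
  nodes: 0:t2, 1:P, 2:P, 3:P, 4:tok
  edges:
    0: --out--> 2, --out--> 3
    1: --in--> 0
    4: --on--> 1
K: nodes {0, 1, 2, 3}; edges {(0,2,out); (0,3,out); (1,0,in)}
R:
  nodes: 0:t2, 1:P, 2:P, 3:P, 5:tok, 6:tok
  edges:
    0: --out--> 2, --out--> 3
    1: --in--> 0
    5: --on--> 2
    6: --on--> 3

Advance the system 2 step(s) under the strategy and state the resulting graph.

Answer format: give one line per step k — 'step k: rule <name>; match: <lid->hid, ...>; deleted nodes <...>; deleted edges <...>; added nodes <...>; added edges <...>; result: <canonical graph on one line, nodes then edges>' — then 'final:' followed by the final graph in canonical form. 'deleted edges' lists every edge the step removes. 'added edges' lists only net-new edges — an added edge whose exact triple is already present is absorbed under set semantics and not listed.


step 1: rule r1; match: 0->6, 1->2, 2->4, 3->11, 4->15; deleted nodes 11, 15; deleted edges (11,2,on); (15,4,on); added nodes (none); added edges (none); result: nodes: 1:P, 2:P, 3:P, 4:P, 6:t1, 8:t2, 17:tok, 18:tok, 20:tok edges: (2,6,in); (2,8,in); (4,6,in); (8,1,out); (8,3,out); (17,2,on); (18,1,on); (20,3,on)
step 2: rule r2; match: 0->8, 1->2, 2->1, 3->3, 4->17; deleted nodes 17; deleted edges (17,2,on); added nodes 21, 22; added edges (21,1,on); (22,3,on); result: nodes: 1:P, 2:P, 3:P, 4:P, 6:t1, 8:t2, 18:tok, 20:tok, 21:tok, 22:tok edges: (2,6,in); (2,8,in); (4,6,in); (8,1,out); (8,3,out); (18,1,on); (20,3,on); (21,1,on); (22,3,on)
final:
nodes: 1:P, 2:P, 3:P, 4:P, 6:t1, 8:t2, 18:tok, 20:tok, 21:tok, 22:tok
edges: (2,6,in); (2,8,in); (4,6,in); (8,1,out); (8,3,out); (18,1,on); (20,3,on); (21,1,on); (22,3,on)


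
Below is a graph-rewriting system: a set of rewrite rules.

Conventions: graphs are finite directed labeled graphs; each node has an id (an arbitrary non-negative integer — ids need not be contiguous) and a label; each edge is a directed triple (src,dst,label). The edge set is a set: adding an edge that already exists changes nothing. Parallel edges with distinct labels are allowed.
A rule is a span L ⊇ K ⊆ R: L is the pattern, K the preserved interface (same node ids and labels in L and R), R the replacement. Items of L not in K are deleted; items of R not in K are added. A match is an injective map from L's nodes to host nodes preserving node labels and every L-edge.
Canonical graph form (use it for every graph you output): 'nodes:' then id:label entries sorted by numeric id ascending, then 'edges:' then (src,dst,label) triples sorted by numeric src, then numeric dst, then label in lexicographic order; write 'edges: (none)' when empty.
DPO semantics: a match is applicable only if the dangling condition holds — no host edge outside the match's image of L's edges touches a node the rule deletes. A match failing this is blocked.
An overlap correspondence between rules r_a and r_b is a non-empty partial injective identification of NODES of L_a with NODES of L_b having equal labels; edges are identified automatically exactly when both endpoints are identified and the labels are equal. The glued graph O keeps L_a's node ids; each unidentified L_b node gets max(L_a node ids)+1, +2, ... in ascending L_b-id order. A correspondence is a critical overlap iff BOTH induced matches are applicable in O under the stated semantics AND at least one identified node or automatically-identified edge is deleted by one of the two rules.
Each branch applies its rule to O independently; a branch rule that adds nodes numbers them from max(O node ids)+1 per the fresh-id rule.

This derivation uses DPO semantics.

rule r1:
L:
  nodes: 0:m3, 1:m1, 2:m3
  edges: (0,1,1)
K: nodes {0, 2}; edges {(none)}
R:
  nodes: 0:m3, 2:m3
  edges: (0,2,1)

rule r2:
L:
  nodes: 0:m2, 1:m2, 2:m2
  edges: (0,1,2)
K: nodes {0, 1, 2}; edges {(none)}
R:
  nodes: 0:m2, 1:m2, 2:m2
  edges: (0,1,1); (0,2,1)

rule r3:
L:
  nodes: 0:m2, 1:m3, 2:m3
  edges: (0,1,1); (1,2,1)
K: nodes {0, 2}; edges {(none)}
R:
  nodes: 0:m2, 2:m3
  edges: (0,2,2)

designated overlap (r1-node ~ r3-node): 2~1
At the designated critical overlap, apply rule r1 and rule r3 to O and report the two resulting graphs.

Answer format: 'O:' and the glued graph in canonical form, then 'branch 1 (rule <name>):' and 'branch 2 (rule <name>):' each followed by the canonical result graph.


O:
nodes: 0:m3, 1:m1, 2:m3, 3:m2, 4:m3
edges: (0,1,1); (2,4,1); (3,2,1)
branch 1 (rule r1):
nodes: 0:m3, 2:m3, 3:m2, 4:m3
edges: (0,2,1); (2,4,1); (3,2,1)
branch 2 (rule r3):
nodes: 0:m3, 1:m1, 3:m2, 4:m3
edges: (0,1,1); (3,4,2)


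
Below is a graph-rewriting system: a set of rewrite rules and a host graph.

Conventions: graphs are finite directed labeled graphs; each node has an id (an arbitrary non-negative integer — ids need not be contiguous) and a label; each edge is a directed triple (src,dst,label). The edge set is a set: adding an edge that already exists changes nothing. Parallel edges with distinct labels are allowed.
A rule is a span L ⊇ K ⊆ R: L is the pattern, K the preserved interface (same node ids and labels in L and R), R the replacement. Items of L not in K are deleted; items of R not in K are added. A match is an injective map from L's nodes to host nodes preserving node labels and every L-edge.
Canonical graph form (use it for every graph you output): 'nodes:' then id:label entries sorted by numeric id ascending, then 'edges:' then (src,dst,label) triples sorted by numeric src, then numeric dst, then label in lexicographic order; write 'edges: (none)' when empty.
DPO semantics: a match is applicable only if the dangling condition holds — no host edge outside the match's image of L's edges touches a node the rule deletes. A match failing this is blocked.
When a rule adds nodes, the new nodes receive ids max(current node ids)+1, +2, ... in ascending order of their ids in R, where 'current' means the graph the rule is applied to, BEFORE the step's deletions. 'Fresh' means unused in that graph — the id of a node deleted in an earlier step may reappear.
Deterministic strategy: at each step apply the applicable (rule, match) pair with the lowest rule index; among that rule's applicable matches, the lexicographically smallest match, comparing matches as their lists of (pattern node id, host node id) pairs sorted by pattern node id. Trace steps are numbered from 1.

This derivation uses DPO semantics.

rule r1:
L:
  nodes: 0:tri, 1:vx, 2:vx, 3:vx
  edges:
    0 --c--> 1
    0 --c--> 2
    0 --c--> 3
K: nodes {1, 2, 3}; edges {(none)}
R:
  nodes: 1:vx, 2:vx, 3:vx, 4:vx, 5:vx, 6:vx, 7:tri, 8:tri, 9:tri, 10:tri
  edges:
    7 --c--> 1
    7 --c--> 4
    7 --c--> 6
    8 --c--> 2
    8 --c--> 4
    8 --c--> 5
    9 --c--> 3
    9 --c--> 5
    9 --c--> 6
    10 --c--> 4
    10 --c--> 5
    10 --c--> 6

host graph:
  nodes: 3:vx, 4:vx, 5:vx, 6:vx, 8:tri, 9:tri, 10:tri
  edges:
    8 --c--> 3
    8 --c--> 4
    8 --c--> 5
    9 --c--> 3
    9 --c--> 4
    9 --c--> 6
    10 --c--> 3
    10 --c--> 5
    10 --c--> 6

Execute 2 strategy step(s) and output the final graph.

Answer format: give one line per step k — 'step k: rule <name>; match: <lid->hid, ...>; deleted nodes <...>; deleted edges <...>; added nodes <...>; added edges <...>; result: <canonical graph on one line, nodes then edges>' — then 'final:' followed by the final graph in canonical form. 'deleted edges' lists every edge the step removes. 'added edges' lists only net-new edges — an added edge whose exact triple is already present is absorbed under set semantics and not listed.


step 1: rule r1; match: 0->8, 1->3, 2->4, 3->5; deleted nodes 8; deleted edges (8,3,c); (8,4,c); (8,5,c); added nodes 11, 12, 13, 14, 15, 16, 17; added edges (14,3,c); (14,11,c); (14,13,c); (15,4,c); (15,11,c); (15,12,c); (16,5,c); (16,12,c); (16,13,c); (17,11,c); (17,12,c); (17,13,c); result: nodes: 3:vx, 4:vx, 5:vx, 6:vx, 9:tri, 10:tri, 11:vx, 12:vx, 13:vx, 14:tri, 15:tri, 16:tri, 17:tri edges: (9,3,c); (9,4,c); (9,6,c); (10,3,c); (10,5,c); (10,6,c); (14,3,c); (14,11,c); (14,13,c); (15,4,c); (15,11,c); (15,12,c); (16,5,c); (16,12,c); (16,13,c); (17,11,c); (17,12,c); (17,13,c)
step 2: rule r1; match: 0->9, 1->3, 2->4, 3->6; deleted nodes 9; deleted edges (9,3,c); (9,4,c); (9,6,c); added nodes 18, 19, 20, 21, 22, 23, 24; added edges (21,3,c); (21,18,c); (21,20,c); (22,4,c); (22,18,c); (22,19,c); (23,6,c); (23,19,c); (23,20,c); (24,18,c); (24,19,c); (24,20,c); result: nodes: 3:vx, 4:vx, 5:vx, 6:vx, 10:tri, 11:vx, 12:vx, 13:vx, 14:tri, 15:tri, 16:tri, 17:tri, 18:vx, 19:vx, 20:vx, 21:tri, 22:tri, 23:tri, 24:tri edges: (10,3,c); (10,5,c); (10,6,c); (14,3,c); (14,11,c); (14,13,c); (15,4,c); (15,11,c); (15,12,c); (16,5,c); (16,12,c); (16,13,c); (17,11,c); (17,12,c); (17,13,c); (21,3,c); (21,18,c); (21,20,c); (22,4,c); (22,18,c); (22,19,c); (23,6,c); (23,19,c); (23,20,c); (24,18,c); (24,19,c); (24,20,c)
final:
nodes: 3:vx, 4:vx, 5:vx, 6:vx, 10:tri, 11:vx, 12:vx, 13:vx, 14:tri, 15:tri, 16:tri, 17:tri, 18:vx, 19:vx, 20:vx, 21:tri, 22:tri, 23:tri, 24:tri
edges: (10,3,c); (10,5,c); (10,6,c); (14,3,c); (14,11,c); (14,13,c); (15,4,c); (15,11,c); (15,12,c); (16,5,c); (16,12,c); (16,13,c); (17,11,c); (17,12,c); (17,13,c); (21,3,c); (21,18,c); (21,20,c); (22,4,c); (22,18,c); (22,19,c); (23,6,c); (23,19,c); (23,20,c); (24,18,c); (24,19,c); (24,20,c)


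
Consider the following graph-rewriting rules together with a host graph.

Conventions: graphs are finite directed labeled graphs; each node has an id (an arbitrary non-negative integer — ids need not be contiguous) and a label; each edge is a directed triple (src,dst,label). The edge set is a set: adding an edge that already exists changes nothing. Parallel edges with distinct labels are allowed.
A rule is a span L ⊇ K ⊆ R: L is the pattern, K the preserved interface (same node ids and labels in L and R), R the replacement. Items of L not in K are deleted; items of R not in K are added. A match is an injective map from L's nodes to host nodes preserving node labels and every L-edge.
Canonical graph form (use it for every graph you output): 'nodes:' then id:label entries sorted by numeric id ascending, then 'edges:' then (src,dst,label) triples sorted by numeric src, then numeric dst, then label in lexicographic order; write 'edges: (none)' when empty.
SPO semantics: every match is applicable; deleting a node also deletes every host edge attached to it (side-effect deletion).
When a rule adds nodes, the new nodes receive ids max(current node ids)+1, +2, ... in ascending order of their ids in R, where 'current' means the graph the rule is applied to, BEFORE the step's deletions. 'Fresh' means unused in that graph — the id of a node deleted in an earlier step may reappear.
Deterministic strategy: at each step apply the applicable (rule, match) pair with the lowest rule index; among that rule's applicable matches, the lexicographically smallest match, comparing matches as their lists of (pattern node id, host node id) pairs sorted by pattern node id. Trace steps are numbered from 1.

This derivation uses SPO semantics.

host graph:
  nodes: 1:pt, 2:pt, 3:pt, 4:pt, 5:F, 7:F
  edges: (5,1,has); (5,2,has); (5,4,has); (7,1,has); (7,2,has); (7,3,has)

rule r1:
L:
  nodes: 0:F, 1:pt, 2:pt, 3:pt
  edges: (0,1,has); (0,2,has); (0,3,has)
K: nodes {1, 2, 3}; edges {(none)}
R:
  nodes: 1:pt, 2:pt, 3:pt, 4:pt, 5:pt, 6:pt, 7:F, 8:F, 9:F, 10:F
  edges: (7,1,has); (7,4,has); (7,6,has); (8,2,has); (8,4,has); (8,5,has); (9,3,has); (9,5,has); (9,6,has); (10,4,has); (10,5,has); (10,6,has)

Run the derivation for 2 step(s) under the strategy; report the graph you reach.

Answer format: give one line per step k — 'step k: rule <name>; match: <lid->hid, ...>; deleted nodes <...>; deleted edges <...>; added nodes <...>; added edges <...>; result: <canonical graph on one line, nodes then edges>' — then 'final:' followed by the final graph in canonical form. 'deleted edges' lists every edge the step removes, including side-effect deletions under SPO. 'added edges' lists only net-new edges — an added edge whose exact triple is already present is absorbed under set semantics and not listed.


step 1: rule r1; match: 0->5, 1->1, 2->2, 3->4; deleted nodes 5; deleted edges (5,1,has); (5,2,has); (5,4,has); added nodes 8, 9, 10, 11, 12, 13, 14; added edges (11,1,has); (11,8,has); (11,10,has); (12,2,has); (12,8,has); (12,9,has); (13,4,has); (13,9,has); (13,10,has); (14,8,has); (14,9,has); (14,10,has); result: nodes: 1:pt, 2:pt, 3:pt, 4:pt, 7:F, 8:pt, 9:pt, 10:pt, 11:F, 12:F, 13:F, 14:F edges: (7,1,has); (7,2,has); (7,3,has); (11,1,has); (11,8,has); (11,10,has); (12,2,has); (12,8,has); (12,9,has); (13,4,has); (13,9,has); (13,10,has); (14,8,has); (14,9,has); (14,10,has)
step 2: rule r1; match: 0->7, 1->1, 2->2, 3->3; deleted nodes 7; deleted edges (7,1,has); (7,2,has); (7,3,has); added nodes 15, 16, 17, 18, 19, 20, 21; added edges (18,1,has); (18,15,has); (18,17,has); (19,2,has); (19,15,has); (19,16,has); (20,3,has); (20,16,has); (20,17,has); (21,15,has); (21,16,has); (21,17,has); result: nodes: 1:pt, 2:pt, 3:pt, 4:pt, 8:pt, 9:pt, 10:pt, 11:F, 12:F, 13:F, 14:F, 15:pt, 16:pt, 17:pt, 18:F, 19:F, 20:F, 21:F edges: (11,1,has); (11,8,has); (11,10,has); (12,2,has); (12,8,has); (12,9,has); (13,4,has); (13,9,has); (13,10,has); (14,8,has); (14,9,has); (14,10,has); (18,1,has); (18,15,has); (18,17,has); (19,2,has); (19,15,has); (19,16,has); (20,3,has); (20,16,has); (20,17,has); (21,15,has); (21,16,has); (21,17,has)
final:
nodes: 1:pt, 2:pt, 3:pt, 4:pt, 8:pt, 9:pt, 10:pt, 11:F, 12:F, 13:F, 14:F, 15:pt, 16:pt, 17:pt, 18:F, 19:F, 20:F, 21:F
edges: (11,1,has); (11,8,has); (11,10,has); (12,2,has); (12,8,has); (12,9,has); (13,4,has); (13,9,has); (13,10,has); (14,8,has); (14,9,has); (14,10,has); (18,1,has); (18,15,has); (18,17,has); (19,2,has); (19,15,has); (19,16,has); (20,3,has); (20,16,has); (20,17,has); (21,15,has); (21,16,has); (21,17,has)


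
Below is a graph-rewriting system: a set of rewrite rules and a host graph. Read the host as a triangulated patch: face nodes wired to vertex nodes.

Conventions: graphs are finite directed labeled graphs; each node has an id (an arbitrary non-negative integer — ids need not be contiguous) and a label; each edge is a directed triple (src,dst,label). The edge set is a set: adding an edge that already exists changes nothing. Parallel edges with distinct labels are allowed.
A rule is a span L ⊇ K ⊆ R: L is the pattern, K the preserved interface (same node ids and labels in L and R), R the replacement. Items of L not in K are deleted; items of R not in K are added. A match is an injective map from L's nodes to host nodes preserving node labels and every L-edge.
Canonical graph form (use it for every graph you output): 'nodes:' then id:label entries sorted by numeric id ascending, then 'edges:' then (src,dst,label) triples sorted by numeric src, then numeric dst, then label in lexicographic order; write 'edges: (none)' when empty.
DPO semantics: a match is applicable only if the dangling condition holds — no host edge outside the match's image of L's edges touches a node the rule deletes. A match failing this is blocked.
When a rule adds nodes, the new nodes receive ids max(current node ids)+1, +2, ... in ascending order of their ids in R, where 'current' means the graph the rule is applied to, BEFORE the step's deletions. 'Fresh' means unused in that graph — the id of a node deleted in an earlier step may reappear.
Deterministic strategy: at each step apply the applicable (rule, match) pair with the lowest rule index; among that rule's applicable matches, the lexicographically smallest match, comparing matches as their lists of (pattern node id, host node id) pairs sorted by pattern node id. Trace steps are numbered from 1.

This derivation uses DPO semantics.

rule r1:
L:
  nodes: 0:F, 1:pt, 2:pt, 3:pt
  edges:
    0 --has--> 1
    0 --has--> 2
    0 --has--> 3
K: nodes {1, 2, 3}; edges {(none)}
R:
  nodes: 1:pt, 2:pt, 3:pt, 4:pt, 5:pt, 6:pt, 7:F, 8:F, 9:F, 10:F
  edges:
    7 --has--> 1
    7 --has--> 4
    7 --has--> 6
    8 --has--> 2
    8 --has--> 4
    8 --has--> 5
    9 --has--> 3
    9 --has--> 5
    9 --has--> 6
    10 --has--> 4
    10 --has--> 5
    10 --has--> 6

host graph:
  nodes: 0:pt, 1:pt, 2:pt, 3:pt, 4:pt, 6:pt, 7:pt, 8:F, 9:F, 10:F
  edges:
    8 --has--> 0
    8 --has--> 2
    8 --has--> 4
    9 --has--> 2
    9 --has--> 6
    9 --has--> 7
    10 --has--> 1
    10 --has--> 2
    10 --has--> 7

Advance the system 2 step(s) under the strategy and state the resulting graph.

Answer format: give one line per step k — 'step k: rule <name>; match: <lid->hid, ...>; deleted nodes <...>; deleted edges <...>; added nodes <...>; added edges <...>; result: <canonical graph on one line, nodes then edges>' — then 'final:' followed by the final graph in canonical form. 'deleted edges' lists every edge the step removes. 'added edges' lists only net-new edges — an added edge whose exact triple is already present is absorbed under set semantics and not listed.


step 1: rule r1; match: 0->8, 1->0, 2->2, 3->4; deleted nodes 8; deleted edges (8,0,has); (8,2,has); (8,4,has); added nodes 11, 12, 13, 14, 15, 16, 17; added edges (14,0,has); (14,11,has); (14,13,has); (15,2,has); (15,11,has); (15,12,has); (16,4,has); (16,12,has); (16,13,has); (17,11,has); (17,12,has); (17,13,has); result: nodes: 0:pt, 1:pt, 2:pt, 3:pt, 4:pt, 6:pt, 7:pt, 9:F, 10:F, 11:pt, 12:pt, 13:pt, 14:F, 15:F, 16:F, 17:F edges: (9,2,has); (9,6,has); (9,7,has); (10,1,has); (10,2,has); (10,7,has); (14,0,has); (14,11,has); (14,13,has); (15,2,has); (15,11,has); (15,12,has); (16,4,has); (16,12,has); (16,13,has); (17,11,has); (17,12,has); (17,13,has)
step 2: rule r1; match: 0->9, 1->2, 2->6, 3->7; deleted nodes 9; deleted edges (9,2,has); (9,6,has); (9,7,has); added nodes 18, 19, 20, 21, 22, 23, 24; added edges (21,2,has); (21,18,has); (21,20,has); (22,6,has); (22,18,has); (22,19,has); (23,7,has); (23,19,has); (23,20,has); (24,18,has); (24,19,has); (24,20,has); result: nodes: 0:pt, 1:pt, 2:pt, 3:pt, 4:pt, 6:pt, 7:pt, 10:F, 11:pt, 12:pt, 13:pt, 14:F, 15:F, 16:F, 17:F, 18:pt, 19:pt, 20:pt, 21:F, 22:F, 23:F, 24:F edges: (10,1,has); (10,2,has); (10,7,has); (14,0,has); (14,11,has); (14,13,has); (15,2,has); (15,11,has); (15,12,has); (16,4,has); (16,12,has); (16,13,has); (17,11,has); (17,12,has); (17,13,has); (21,2,has); (21,18,has); (21,20,has); (22,6,has); (22,18,has); (22,19,has); (23,7,has); (23,19,has); (23,20,has); (24,18,has); (24,19,has); (24,20,has)
final:
nodes: 0:pt, 1:pt, 2:pt, 3:pt, 4:pt, 6:pt, 7:pt, 10:F, 11:pt, 12:pt, 13:pt, 14:F, 15:F, 16:F, 17:F, 18:pt, 19:pt, 20:pt, 21:F, 22:F, 23:F, 24:F
edges: (10,1,has); (10,2,has); (10,7,has); (14,0,has); (14,11,has); (14,13,has); (15,2,has); (15,11,has); (15,12,has); (16,4,has); (16,12,has); (16,13,has); (17,11,has); (17,12,has); (17,13,has); (21,2,has); (21,18,has); (21,20,has); (22,6,has); (22,18,has); (22,19,has); (23,7,has); (23,19,has); (23,20,has); (24,18,has); (24,19,has); (24,20,has)


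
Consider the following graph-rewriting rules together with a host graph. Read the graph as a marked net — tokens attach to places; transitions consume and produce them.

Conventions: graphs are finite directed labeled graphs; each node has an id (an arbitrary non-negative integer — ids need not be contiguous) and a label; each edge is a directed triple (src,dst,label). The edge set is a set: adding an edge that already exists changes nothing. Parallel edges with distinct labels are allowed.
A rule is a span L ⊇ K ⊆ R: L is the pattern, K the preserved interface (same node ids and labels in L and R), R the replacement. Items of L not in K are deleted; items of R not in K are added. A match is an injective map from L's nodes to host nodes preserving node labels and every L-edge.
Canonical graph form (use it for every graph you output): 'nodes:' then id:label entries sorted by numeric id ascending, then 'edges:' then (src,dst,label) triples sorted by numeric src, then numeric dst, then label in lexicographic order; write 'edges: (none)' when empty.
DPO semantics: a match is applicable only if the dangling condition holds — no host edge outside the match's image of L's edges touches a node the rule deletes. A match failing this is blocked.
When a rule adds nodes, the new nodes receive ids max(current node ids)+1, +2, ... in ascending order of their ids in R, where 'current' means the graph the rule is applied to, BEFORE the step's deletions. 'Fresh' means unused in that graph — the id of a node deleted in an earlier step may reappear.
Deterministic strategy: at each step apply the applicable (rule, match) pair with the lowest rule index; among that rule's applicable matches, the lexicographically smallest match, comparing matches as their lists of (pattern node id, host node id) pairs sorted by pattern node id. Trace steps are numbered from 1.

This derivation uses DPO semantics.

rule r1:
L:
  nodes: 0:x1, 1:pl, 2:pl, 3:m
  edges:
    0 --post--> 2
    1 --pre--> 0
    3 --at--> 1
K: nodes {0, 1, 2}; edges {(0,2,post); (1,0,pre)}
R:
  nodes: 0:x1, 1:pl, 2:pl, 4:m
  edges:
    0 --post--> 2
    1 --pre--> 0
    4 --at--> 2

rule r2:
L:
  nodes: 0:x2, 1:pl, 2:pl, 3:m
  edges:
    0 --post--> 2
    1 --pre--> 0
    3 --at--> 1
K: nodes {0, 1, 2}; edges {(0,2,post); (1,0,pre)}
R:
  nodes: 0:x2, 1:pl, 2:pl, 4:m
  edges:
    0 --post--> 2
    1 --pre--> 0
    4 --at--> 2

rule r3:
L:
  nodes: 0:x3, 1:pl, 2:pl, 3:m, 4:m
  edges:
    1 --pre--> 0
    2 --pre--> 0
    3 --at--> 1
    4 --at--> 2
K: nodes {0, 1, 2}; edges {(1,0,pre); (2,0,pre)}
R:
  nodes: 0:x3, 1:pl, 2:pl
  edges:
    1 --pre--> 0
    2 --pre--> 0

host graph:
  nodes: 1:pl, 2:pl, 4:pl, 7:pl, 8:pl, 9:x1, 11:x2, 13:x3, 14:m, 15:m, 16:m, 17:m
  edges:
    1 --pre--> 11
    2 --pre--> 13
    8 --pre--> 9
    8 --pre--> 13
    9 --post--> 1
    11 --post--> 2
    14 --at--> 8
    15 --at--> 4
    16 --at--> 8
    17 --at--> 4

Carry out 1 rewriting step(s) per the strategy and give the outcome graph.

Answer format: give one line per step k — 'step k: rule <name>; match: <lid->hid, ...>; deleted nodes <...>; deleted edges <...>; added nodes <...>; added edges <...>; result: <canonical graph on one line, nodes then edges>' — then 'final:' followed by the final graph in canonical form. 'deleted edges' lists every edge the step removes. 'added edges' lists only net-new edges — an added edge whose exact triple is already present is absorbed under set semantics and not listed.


step 1: rule r1; match: 0->9, 1->8, 2->1, 3->14; deleted nodes 14; deleted edges (14,8,at); added nodes 18; added edges (18,1,at); result: nodes: 1:pl, 2:pl, 4:pl, 7:pl, 8:pl, 9:x1, 11:x2, 13:x3, 15:m, 16:m, 17:m, 18:m edges: (1,11,pre); (2,13,pre); (8,9,pre); (8,13,pre); (9,1,post); (11,2,post); (15,4,at); (16,8,at); (17,4,at); (18,1,at)
final:
nodes: 1:pl, 2:pl, 4:pl, 7:pl, 8:pl, 9:x1, 11:x2, 13:x3, 15:m, 16:m, 17:m, 18:m
edges: (1,11,pre); (2,13,pre); (8,9,pre); (8,13,pre); (9,1,post); (11,2,post); (15,4,at); (16,8,at); (17,4,at); (18,1,at)


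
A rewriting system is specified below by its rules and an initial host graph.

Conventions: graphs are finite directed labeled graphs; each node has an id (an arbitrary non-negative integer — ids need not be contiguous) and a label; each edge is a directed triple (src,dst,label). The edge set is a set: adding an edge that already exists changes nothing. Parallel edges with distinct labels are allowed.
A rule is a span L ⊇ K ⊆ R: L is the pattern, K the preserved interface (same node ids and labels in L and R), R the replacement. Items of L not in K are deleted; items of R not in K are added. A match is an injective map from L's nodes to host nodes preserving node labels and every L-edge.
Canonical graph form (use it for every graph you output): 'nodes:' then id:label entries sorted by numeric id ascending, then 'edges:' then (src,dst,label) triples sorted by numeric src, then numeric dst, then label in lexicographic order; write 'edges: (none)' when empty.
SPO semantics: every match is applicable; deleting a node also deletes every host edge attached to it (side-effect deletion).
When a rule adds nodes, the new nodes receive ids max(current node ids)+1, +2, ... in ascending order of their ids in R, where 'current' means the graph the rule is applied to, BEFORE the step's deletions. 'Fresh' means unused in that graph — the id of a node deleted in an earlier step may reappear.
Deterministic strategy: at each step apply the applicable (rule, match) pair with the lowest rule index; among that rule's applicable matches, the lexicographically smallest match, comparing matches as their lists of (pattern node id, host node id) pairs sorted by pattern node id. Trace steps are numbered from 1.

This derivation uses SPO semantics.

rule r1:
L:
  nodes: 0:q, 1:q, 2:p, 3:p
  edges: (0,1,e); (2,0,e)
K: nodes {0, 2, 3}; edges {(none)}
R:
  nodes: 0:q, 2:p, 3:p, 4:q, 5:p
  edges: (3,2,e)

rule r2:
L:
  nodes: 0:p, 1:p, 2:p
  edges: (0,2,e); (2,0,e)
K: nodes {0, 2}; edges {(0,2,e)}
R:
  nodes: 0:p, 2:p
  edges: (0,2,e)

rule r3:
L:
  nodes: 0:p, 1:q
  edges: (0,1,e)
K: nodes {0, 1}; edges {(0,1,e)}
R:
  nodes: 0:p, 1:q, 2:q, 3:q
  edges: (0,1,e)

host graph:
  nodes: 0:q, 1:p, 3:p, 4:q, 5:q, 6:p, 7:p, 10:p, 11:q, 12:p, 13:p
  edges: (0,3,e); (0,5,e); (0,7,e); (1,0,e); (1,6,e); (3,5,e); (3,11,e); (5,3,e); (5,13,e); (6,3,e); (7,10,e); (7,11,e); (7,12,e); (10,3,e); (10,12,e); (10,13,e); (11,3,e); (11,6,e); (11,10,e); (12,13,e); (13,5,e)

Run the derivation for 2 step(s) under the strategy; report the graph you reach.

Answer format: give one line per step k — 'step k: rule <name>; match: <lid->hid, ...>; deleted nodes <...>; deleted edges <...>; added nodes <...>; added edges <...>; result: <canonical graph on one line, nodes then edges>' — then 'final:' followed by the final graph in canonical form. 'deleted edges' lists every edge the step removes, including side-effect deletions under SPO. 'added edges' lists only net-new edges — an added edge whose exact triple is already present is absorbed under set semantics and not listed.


step 1: rule r1; match: 0->0, 1->5, 2->1, 3->3; deleted nodes 5; deleted edges (0,5,e); (1,0,e); (3,5,e); (5,3,e); (5,13,e); (13,5,e); added nodes 14, 15; added edges (3,1,e); result: nodes: 0:q, 1:p, 3:p, 4:q, 6:p, 7:p, 10:p, 11:q, 12:p, 13:p, 14:q, 15:p edges: (0,3,e); (0,7,e); (1,6,e); (3,1,e); (3,11,e); (6,3,e); (7,10,e); (7,11,e); (7,12,e); (10,3,e); (10,12,e); (10,13,e); (11,3,e); (11,6,e); (11,10,e); (12,13,e)
step 2: rule r3; match: 0->3, 1->11; deleted nodes (none); deleted edges (none); added nodes 16, 17; added edges (none); result: nodes: 0:q, 1:p, 3:p, 4:q, 6:p, 7:p, 10:p, 11:q, 12:p, 13:p, 14:q, 15:p, 16:q, 17:q edges: (0,3,e); (0,7,e); (1,6,e); (3,1,e); (3,11,e); (6,3,e); (7,10,e); (7,11,e); (7,12,e); (10,3,e); (10,12,e); (10,13,e); (11,3,e); (11,6,e); (11,10,e); (12,13,e)
final:
nodes: 0:q, 1:p, 3:p, 4:q, 6:p, 7:p, 10:p, 11:q, 12:p, 13:p, 14:q, 15:p, 16:q, 17:q
edges: (0,3,e); (0,7,e); (1,6,e); (3,1,e); (3,11,e); (6,3,e); (7,10,e); (7,11,e); (7,12,e); (10,3,e); (10,12,e); (10,13,e); (11,3,e); (11,6,e); (11,10,e); (12,13,e)
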